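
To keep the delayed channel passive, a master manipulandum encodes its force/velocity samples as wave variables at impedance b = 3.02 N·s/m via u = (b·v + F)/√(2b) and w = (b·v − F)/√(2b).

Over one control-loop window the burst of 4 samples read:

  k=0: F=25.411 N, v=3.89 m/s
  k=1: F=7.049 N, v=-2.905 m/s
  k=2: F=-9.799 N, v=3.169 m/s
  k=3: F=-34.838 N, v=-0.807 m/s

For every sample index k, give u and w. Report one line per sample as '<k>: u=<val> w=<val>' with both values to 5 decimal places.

0: u=15.11970 w=-5.55948
1: u=-0.70153 w=-6.43792
2: u=-0.09302 w=7.88129
3: u=-15.16704 w=13.18372

k=0: b·v=3.02×3.89=11.74780; √(2b)=2.45764; u=(11.74780+25.411)/2.45764=15.11970, w=(11.74780−25.411)/2.45764=-5.55948
k=1: b·v=3.02×(-2.905)=-8.77310; √(2b)=2.45764; u=(-8.77310+7.049)/2.45764=-0.70153, w=(-8.77310−7.049)/2.45764=-6.43792
k=2: b·v=3.02×3.169=9.57038; √(2b)=2.45764; u=(9.57038+(-9.799))/2.45764=-0.09302, w=(9.57038−(-9.799))/2.45764=7.88129
k=3: b·v=3.02×(-0.807)=-2.43714; √(2b)=2.45764; u=(-2.43714+(-34.838))/2.45764=-15.16704, w=(-2.43714−(-34.838))/2.45764=13.18372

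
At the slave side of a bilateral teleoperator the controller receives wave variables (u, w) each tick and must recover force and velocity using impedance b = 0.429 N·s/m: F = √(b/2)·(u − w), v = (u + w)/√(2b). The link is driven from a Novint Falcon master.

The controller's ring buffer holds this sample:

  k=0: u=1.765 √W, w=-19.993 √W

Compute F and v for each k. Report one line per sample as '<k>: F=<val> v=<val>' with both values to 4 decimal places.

0: F=10.0770 v=-19.6787

k=0: u−w=21.7580, u+w=-18.2280; √(b/2)=0.4631, √(2b)=0.9263; F=0.4631×21.758=10.0770, v=-18.2280/0.9263=-19.6787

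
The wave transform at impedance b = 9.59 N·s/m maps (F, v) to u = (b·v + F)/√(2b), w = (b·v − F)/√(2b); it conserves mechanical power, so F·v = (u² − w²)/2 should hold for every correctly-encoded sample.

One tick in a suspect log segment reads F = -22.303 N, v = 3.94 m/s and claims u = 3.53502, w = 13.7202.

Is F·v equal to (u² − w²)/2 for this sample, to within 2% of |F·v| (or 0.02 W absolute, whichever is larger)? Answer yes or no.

F·v = (-22.303)×3.94 = -87.87382 W.
(u² − w²)/2 = (12.49637 − 188.24389)/2 = -87.87376 W.
|Δ| = 0.00006;  2% of max(1, |F·v|) = 1.75748.

yes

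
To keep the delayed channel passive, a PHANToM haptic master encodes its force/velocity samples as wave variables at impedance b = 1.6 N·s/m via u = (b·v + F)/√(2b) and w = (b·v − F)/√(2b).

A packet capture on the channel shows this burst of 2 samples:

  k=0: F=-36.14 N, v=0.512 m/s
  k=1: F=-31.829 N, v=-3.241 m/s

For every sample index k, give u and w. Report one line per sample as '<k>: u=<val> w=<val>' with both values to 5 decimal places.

0: u=-19.74493 w=20.66082
1: u=-20.69179 w=14.89411

k=0: b·v=1.6×0.512=0.81920; √(2b)=1.78885; u=(0.81920+(-36.14))/1.78885=-19.74493, w=(0.81920−(-36.14))/1.78885=20.66082
k=1: b·v=1.6×(-3.241)=-5.18560; √(2b)=1.78885; u=(-5.18560+(-31.829))/1.78885=-20.69179, w=(-5.18560−(-31.829))/1.78885=14.89411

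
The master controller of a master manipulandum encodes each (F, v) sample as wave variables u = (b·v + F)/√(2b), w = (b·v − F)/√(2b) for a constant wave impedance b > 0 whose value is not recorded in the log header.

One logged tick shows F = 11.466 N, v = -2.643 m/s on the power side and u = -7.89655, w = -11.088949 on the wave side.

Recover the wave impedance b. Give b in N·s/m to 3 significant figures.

b = 25.8 N·s/m

u + w = -18.985499;  u + w = √(2b)·v, so √(2b) = -18.985499/(-2.643) = 7.183314.
b = (√(2b))²/2 = 51.600001/2 = 25.800000.
(Check via u − w = 2F/√(2b): u − w = 3.192399, 2F/√(2b) = 3.192398.)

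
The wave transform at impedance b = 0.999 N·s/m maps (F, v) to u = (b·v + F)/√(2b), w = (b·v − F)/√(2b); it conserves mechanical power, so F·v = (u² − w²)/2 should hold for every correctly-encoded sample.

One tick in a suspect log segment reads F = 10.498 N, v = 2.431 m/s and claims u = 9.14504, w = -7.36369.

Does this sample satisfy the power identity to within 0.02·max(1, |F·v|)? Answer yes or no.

F·v = 10.498×2.431 = 25.5206 W.
(u² − w²)/2 = (83.6318 − 54.2239)/2 = 14.7039 W.
|Δ| = 10.8167;  2% of max(1, |F·v|) = 0.5104.

no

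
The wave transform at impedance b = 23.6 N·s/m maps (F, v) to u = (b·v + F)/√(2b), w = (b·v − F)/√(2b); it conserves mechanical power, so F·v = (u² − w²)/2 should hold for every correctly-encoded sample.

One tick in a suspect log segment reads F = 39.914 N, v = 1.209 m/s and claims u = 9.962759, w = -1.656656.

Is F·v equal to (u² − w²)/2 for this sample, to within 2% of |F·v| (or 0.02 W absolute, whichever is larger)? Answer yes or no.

F·v = 39.914×1.209 = 48.256026 W.
(u² − w²)/2 = (99.256567 − 2.744509)/2 = 48.256029 W.
|Δ| = 0.000003;  2% of max(1, |F·v|) = 0.965121.

yes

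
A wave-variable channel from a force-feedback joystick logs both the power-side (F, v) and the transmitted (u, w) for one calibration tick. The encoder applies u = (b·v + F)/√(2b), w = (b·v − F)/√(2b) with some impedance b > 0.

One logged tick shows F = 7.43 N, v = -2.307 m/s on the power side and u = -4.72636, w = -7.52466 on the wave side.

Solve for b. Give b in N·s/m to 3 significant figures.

b = 14.1 N·s/m

u + w = -12.25102;  u + w = √(2b)·v, so √(2b) = -12.25102/(-2.307) = 5.31037.
b = (√(2b))²/2 = 28.20001/2 = 14.10001.
(Check via u − w = 2F/√(2b): u − w = 2.79830, 2F/√(2b) = 2.79830.)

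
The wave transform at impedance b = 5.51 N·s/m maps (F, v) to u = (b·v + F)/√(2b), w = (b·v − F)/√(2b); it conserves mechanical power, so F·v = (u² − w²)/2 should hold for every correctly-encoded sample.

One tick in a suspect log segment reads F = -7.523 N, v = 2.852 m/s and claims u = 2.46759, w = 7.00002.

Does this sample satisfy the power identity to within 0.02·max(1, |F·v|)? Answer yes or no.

F·v = (-7.523)×2.852 = -21.45560 W.
(u² − w²)/2 = (6.08900 − 49.00028)/2 = -21.45564 W.
|Δ| = 0.00004;  2% of max(1, |F·v|) = 0.42911.

yes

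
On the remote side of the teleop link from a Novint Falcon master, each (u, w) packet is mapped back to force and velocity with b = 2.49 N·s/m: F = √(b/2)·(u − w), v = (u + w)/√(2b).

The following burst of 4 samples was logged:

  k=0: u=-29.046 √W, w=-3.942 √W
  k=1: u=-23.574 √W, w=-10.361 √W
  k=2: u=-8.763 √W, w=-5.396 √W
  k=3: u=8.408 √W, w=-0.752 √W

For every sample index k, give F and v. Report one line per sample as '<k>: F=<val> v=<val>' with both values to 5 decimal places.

k=0: u−w=-25.10400, u+w=-32.98800; √(b/2)=1.11580, √(2b)=2.23159; F=1.11580×(-25.104)=-28.01093, v=-32.98800/2.23159=-14.78228
k=1: u−w=-13.21300, u+w=-33.93500; √(b/2)=1.11580, √(2b)=2.23159; F=1.11580×(-13.213)=-14.74301, v=-33.93500/2.23159=-15.20664
k=2: u−w=-3.36700, u+w=-14.15900; √(b/2)=1.11580, √(2b)=2.23159; F=1.11580×(-3.367)=-3.75688, v=-14.15900/2.23159=-6.34480
k=3: u−w=9.16000, u+w=7.65600; √(b/2)=1.11580, √(2b)=2.23159; F=1.11580×9.16=10.22069, v=7.65600/2.23159=3.43074

0: F=-28.01093 v=-14.78228
1: F=-14.74301 v=-15.20664
2: F=-3.75688 v=-6.34480
3: F=10.22069 v=3.43074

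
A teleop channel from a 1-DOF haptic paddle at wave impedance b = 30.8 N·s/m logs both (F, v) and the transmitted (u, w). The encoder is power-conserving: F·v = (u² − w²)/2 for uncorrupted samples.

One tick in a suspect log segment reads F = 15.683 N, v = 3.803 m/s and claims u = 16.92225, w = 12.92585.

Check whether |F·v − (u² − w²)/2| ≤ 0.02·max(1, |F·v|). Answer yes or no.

F·v = 15.683×3.803 = 59.6424 W.
(u² − w²)/2 = (286.3625 − 167.0776)/2 = 59.6425 W.
|Δ| = 0.0000;  2% of max(1, |F·v|) = 1.1928.

yes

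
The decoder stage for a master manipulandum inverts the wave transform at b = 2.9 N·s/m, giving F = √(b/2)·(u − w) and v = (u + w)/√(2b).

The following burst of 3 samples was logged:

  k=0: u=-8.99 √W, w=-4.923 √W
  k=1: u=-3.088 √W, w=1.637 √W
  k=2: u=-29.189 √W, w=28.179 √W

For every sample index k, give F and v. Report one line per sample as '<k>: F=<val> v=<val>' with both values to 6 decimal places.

k=0: u−w=-4.067000, u+w=-13.913000; √(b/2)=1.204159, √(2b)=2.408319; F=1.204159×(-4.067)=-4.897317, v=-13.913000/2.408319=-5.777059
k=1: u−w=-4.725000, u+w=-1.451000; √(b/2)=1.204159, √(2b)=2.408319; F=1.204159×(-4.725)=-5.689653, v=-1.451000/2.408319=-0.602495
k=2: u−w=-57.368000, u+w=-1.010000; √(b/2)=1.204159, √(2b)=2.408319; F=1.204159×(-57.368)=-69.080220, v=-1.010000/2.408319=-0.419380

0: F=-4.897317 v=-5.777059
1: F=-5.689653 v=-0.602495
2: F=-69.080220 v=-0.419380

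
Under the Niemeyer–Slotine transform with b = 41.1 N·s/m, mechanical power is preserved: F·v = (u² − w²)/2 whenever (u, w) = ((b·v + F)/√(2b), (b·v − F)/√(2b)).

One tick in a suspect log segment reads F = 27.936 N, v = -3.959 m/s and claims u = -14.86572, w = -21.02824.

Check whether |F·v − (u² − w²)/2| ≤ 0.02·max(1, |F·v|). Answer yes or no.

yes

F·v = 27.936×(-3.959) = -110.59862 W.
(u² − w²)/2 = (220.98963 − 442.18688)/2 = -110.59862 W.
|Δ| = 0.00000;  2% of max(1, |F·v|) = 2.21197.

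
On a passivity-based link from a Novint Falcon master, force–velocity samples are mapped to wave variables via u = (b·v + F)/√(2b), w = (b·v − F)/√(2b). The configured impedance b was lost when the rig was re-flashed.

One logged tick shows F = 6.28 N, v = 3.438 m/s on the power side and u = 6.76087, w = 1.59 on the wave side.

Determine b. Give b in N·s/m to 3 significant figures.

b = 2.95 N·s/m

u + w = 8.3509;  u + w = √(2b)·v, so √(2b) = 8.3509/3.438 = 2.4290.
b = (√(2b))²/2 = 5.9000/2 = 2.9500.
(Check via u − w = 2F/√(2b): u − w = 5.1709, 2F/√(2b) = 5.1709.)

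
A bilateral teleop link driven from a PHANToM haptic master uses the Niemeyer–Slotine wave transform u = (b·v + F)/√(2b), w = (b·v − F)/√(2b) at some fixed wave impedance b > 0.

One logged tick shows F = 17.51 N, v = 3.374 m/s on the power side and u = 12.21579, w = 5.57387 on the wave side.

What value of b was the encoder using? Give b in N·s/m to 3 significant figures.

u + w = 17.78966;  u + w = √(2b)·v, so √(2b) = 17.78966/3.374 = 5.27257.
b = (√(2b))²/2 = 27.80002/2 = 13.90001.
(Check via u − w = 2F/√(2b): u − w = 6.64192, 2F/√(2b) = 6.64192.)

b = 13.9 N·s/m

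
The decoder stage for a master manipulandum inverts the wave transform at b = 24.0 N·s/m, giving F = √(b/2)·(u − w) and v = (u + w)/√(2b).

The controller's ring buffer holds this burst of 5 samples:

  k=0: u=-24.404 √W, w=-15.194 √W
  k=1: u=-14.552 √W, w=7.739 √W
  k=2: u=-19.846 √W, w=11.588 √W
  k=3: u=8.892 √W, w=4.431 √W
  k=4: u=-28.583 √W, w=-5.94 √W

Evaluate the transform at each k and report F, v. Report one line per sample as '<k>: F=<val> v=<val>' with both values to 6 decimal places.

0: F=-31.904376 v=-5.715479
1: F=-77.218289 v=-0.983372
2: F=-108.890570 v=-1.191940
3: F=15.453357 v=1.923009
4: F=-78.437653 v=-4.982966

k=0: u−w=-9.210000, u+w=-39.598000; √(b/2)=3.464102, √(2b)=6.928203; F=3.464102×(-9.21)=-31.904376, v=-39.598000/6.928203=-5.715479
k=1: u−w=-22.291000, u+w=-6.813000; √(b/2)=3.464102, √(2b)=6.928203; F=3.464102×(-22.291)=-77.218289, v=-6.813000/6.928203=-0.983372
k=2: u−w=-31.434000, u+w=-8.258000; √(b/2)=3.464102, √(2b)=6.928203; F=3.464102×(-31.434)=-108.890570, v=-8.258000/6.928203=-1.191940
k=3: u−w=4.461000, u+w=13.323000; √(b/2)=3.464102, √(2b)=6.928203; F=3.464102×4.461=15.453357, v=13.323000/6.928203=1.923009
k=4: u−w=-22.643000, u+w=-34.523000; √(b/2)=3.464102, √(2b)=6.928203; F=3.464102×(-22.643)=-78.437653, v=-34.523000/6.928203=-4.982966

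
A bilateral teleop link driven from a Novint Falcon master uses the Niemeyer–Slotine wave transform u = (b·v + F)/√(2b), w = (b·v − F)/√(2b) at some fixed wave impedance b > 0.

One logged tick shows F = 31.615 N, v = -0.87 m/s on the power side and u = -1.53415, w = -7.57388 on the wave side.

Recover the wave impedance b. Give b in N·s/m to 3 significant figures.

u + w = -9.10803;  u + w = √(2b)·v, so √(2b) = -9.10803/(-0.87) = 10.46900.
b = (√(2b))²/2 = 109.59996/2 = 54.79998.
(Check via u − w = 2F/√(2b): u − w = 6.03973, 2F/√(2b) = 6.03974.)

b = 54.8 N·s/m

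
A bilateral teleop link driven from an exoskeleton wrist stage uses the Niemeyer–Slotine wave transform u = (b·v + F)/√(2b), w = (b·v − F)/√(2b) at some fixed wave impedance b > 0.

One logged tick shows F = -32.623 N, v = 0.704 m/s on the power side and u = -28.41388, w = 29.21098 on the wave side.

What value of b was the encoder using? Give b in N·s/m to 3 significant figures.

u + w = 0.7971;  u + w = √(2b)·v, so √(2b) = 0.7971/0.704 = 1.1322.
b = (√(2b))²/2 = 1.2820/2 = 0.6410.
(Check via u − w = 2F/√(2b): u − w = -57.6249, 2F/√(2b) = -57.6254.)

b = 0.641 N·s/m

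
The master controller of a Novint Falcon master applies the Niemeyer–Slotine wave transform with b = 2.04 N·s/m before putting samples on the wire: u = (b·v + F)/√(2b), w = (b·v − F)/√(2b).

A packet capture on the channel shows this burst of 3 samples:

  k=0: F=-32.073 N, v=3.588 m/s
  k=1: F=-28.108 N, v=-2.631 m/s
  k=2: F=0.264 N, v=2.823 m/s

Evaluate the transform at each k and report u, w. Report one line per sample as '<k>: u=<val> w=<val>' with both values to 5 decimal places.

0: u=-12.25480 w=19.50220
1: u=-16.57271 w=11.25835
2: u=2.98179 w=2.72039

k=0: b·v=2.04×3.588=7.31952; √(2b)=2.01990; u=(7.31952+(-32.073))/2.01990=-12.25480, w=(7.31952−(-32.073))/2.01990=19.50220
k=1: b·v=2.04×(-2.631)=-5.36724; √(2b)=2.01990; u=(-5.36724+(-28.108))/2.01990=-16.57271, w=(-5.36724−(-28.108))/2.01990=11.25835
k=2: b·v=2.04×2.823=5.75892; √(2b)=2.01990; u=(5.75892+0.264)/2.01990=2.98179, w=(5.75892−0.264)/2.01990=2.72039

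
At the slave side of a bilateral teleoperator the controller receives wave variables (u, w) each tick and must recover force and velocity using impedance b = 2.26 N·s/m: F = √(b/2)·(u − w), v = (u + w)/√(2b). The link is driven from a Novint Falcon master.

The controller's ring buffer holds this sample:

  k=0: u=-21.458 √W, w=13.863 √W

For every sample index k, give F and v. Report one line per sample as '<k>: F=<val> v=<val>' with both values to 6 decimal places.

k=0: u−w=-35.321000, u+w=-7.595000; √(b/2)=1.063015, √(2b)=2.126029; F=1.063015×(-35.321)=-37.546738, v=-7.595000/2.126029=-3.572387

0: F=-37.546738 v=-3.572387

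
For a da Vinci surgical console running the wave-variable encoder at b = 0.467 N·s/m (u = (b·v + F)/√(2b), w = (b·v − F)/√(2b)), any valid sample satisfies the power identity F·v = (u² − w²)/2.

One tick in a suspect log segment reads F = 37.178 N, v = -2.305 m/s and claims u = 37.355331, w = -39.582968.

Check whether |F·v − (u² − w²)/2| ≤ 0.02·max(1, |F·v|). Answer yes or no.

F·v = 37.178×(-2.305) = -85.695290 W.
(u² − w²)/2 = (1395.420754 − 1566.811356)/2 = -85.695301 W.
|Δ| = 0.000011;  2% of max(1, |F·v|) = 1.713906.

yes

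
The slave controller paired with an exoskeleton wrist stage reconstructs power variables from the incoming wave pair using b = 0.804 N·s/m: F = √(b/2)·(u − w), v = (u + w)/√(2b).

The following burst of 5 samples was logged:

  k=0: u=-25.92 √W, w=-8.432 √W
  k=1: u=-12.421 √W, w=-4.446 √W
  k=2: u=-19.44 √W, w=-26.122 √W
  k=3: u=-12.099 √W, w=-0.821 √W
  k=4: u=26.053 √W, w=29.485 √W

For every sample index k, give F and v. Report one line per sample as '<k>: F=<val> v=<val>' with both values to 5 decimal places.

0: F=-11.08800 v=-27.09000
1: F=-5.05643 v=-13.30132
2: F=4.23662 v=-35.93021
3: F=-7.15064 v=-10.18872
4: F=-2.17601 v=43.79729

k=0: u−w=-17.48800, u+w=-34.35200; √(b/2)=0.63403, √(2b)=1.26807; F=0.63403×(-17.488)=-11.08800, v=-34.35200/1.26807=-27.09000
k=1: u−w=-7.97500, u+w=-16.86700; √(b/2)=0.63403, √(2b)=1.26807; F=0.63403×(-7.975)=-5.05643, v=-16.86700/1.26807=-13.30132
k=2: u−w=6.68200, u+w=-45.56200; √(b/2)=0.63403, √(2b)=1.26807; F=0.63403×6.682=4.23662, v=-45.56200/1.26807=-35.93021
k=3: u−w=-11.27800, u+w=-12.92000; √(b/2)=0.63403, √(2b)=1.26807; F=0.63403×(-11.278)=-7.15064, v=-12.92000/1.26807=-10.18872
k=4: u−w=-3.43200, u+w=55.53800; √(b/2)=0.63403, √(2b)=1.26807; F=0.63403×(-3.432)=-2.17601, v=55.53800/1.26807=43.79729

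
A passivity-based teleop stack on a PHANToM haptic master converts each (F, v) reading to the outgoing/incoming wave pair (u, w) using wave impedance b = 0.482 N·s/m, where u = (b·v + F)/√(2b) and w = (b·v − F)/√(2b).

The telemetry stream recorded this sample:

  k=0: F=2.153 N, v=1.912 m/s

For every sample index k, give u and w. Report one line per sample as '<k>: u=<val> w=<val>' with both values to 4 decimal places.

k=0: b·v=0.482×1.912=0.9216; √(2b)=0.9818; u=(0.9216+2.153)/0.9818=3.1315, w=(0.9216−2.153)/0.9818=-1.2542

0: u=3.1315 w=-1.2542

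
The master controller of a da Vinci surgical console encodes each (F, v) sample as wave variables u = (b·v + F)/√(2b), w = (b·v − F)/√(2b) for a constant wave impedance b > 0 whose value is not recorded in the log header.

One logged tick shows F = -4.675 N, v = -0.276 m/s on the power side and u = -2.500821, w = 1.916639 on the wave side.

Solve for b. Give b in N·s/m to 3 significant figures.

u + w = -0.584182;  u + w = √(2b)·v, so √(2b) = -0.584182/(-0.276) = 2.116601.
b = (√(2b))²/2 = 4.480002/2 = 2.240001.
(Check via u − w = 2F/√(2b): u − w = -4.417460, 2F/√(2b) = -4.417459.)

b = 2.24 N·s/m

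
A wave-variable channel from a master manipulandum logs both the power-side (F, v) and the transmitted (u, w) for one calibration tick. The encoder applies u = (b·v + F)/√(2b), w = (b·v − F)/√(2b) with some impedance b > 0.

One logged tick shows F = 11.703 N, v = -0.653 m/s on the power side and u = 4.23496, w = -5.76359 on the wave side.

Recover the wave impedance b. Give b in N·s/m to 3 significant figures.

b = 2.74 N·s/m

u + w = -1.52863;  u + w = √(2b)·v, so √(2b) = -1.52863/(-0.653) = 2.34093.
b = (√(2b))²/2 = 5.47997/2 = 2.73999.
(Check via u − w = 2F/√(2b): u − w = 9.99855, 2F/√(2b) = 9.99857.)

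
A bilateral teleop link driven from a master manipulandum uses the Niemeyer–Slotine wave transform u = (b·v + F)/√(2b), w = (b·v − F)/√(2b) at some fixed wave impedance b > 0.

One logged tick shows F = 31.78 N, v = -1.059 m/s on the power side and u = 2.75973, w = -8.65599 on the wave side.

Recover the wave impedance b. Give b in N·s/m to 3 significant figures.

u + w = -5.8963;  u + w = √(2b)·v, so √(2b) = -5.8963/(-1.059) = 5.5678.
b = (√(2b))²/2 = 31.0000/2 = 15.5000.
(Check via u − w = 2F/√(2b): u − w = 11.4157, 2F/√(2b) = 11.4157.)

b = 15.5 N·s/m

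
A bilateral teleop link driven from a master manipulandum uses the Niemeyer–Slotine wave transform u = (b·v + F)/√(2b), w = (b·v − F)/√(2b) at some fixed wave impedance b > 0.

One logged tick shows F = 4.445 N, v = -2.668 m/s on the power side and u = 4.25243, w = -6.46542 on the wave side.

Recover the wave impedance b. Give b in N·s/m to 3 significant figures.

u + w = -2.21299;  u + w = √(2b)·v, so √(2b) = -2.21299/(-2.668) = 0.82946.
b = (√(2b))²/2 = 0.68800/2 = 0.34400.
(Check via u − w = 2F/√(2b): u − w = 10.71785, 2F/√(2b) = 10.71786.)

b = 0.344 N·s/m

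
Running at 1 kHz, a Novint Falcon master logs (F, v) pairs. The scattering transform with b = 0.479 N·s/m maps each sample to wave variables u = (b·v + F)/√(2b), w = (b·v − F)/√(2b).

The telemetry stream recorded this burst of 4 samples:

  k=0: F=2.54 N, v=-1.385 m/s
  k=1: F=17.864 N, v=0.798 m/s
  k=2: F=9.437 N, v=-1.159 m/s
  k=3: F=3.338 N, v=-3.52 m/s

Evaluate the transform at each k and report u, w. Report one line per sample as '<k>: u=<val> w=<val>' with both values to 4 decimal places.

k=0: b·v=0.479×(-1.385)=-0.6634; √(2b)=0.9788; u=(-0.6634+2.54)/0.9788=1.9173, w=(-0.6634−2.54)/0.9788=-3.2729
k=1: b·v=0.479×0.798=0.3822; √(2b)=0.9788; u=(0.3822+17.864)/0.9788=18.6419, w=(0.3822−17.864)/0.9788=-17.8609
k=2: b·v=0.479×(-1.159)=-0.5552; √(2b)=0.9788; u=(-0.5552+9.437)/0.9788=9.0744, w=(-0.5552−9.437)/0.9788=-10.2088
k=3: b·v=0.479×(-3.52)=-1.6861; √(2b)=0.9788; u=(-1.6861+3.338)/0.9788=1.6877, w=(-1.6861−3.338)/0.9788=-5.1330

0: u=1.9173 w=-3.2729
1: u=18.6419 w=-17.8609
2: u=9.0744 w=-10.2088
3: u=1.6877 w=-5.1330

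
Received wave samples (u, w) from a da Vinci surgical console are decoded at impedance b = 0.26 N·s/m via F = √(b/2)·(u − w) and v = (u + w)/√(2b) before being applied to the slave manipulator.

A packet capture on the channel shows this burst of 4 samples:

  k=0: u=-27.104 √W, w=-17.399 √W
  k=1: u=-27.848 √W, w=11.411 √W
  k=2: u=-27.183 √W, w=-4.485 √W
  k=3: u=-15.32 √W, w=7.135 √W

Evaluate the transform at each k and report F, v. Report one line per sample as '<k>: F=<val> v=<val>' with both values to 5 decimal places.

0: F=-3.49919 v=-61.71456
1: F=-14.15503 v=-22.79402
2: F=-8.18388 v=-43.91561
3: F=-8.09627 v=-11.35055

k=0: u−w=-9.70500, u+w=-44.50300; √(b/2)=0.36056, √(2b)=0.72111; F=0.36056×(-9.705)=-3.49919, v=-44.50300/0.72111=-61.71456
k=1: u−w=-39.25900, u+w=-16.43700; √(b/2)=0.36056, √(2b)=0.72111; F=0.36056×(-39.259)=-14.15503, v=-16.43700/0.72111=-22.79402
k=2: u−w=-22.69800, u+w=-31.66800; √(b/2)=0.36056, √(2b)=0.72111; F=0.36056×(-22.698)=-8.18388, v=-31.66800/0.72111=-43.91561
k=3: u−w=-22.45500, u+w=-8.18500; √(b/2)=0.36056, √(2b)=0.72111; F=0.36056×(-22.455)=-8.09627, v=-8.18500/0.72111=-11.35055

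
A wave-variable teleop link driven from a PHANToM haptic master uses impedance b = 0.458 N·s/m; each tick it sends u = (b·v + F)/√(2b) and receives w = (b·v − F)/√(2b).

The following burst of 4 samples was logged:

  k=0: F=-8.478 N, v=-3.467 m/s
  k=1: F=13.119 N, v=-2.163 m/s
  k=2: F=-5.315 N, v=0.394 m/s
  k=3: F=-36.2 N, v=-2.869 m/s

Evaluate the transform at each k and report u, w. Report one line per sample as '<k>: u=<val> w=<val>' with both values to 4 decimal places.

k=0: b·v=0.458×(-3.467)=-1.5879; √(2b)=0.9571; u=(-1.5879+(-8.478))/0.9571=-10.5173, w=(-1.5879−(-8.478))/0.9571=7.1991
k=1: b·v=0.458×(-2.163)=-0.9907; √(2b)=0.9571; u=(-0.9907+13.119)/0.9571=12.6723, w=(-0.9907−13.119)/0.9571=-14.7424
k=2: b·v=0.458×0.394=0.1805; √(2b)=0.9571; u=(0.1805+(-5.315))/0.9571=-5.3648, w=(0.1805−(-5.315))/0.9571=5.7419
k=3: b·v=0.458×(-2.869)=-1.3140; √(2b)=0.9571; u=(-1.3140+(-36.2))/0.9571=-39.1964, w=(-1.3140−(-36.2))/0.9571=36.4505

0: u=-10.5173 w=7.1991
1: u=12.6723 w=-14.7424
2: u=-5.3648 w=5.7419
3: u=-39.1964 w=36.4505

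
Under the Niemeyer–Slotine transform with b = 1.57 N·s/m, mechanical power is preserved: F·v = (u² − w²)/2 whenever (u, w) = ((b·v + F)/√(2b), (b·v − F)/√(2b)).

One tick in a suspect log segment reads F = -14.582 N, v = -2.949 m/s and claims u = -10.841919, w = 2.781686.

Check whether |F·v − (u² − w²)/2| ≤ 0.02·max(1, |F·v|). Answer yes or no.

no

F·v = (-14.582)×(-2.949) = 43.002318 W.
(u² − w²)/2 = (117.547208 − 7.737777)/2 = 54.904715 W.
|Δ| = 11.902397;  2% of max(1, |F·v|) = 0.860046.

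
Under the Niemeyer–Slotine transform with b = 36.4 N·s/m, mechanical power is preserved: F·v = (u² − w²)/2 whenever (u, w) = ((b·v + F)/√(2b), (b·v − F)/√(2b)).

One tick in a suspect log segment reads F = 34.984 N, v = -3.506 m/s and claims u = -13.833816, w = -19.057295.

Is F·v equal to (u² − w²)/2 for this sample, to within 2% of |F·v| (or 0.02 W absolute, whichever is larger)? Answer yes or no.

F·v = 34.984×(-3.506) = -122.653904 W.
(u² − w²)/2 = (191.374465 − 363.180493)/2 = -85.903014 W.
|Δ| = 36.750890;  2% of max(1, |F·v|) = 2.453078.

no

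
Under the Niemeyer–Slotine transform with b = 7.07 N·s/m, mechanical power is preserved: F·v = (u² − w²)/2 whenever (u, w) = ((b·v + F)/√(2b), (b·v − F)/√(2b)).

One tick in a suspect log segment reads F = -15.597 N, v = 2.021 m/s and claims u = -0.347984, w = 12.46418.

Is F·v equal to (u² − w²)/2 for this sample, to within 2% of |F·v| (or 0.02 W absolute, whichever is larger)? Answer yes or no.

F·v = (-15.597)×2.021 = -31.521537 W.
(u² − w²)/2 = (0.121093 − 155.355783)/2 = -77.617345 W.
|Δ| = 46.095808;  2% of max(1, |F·v|) = 0.630431.

no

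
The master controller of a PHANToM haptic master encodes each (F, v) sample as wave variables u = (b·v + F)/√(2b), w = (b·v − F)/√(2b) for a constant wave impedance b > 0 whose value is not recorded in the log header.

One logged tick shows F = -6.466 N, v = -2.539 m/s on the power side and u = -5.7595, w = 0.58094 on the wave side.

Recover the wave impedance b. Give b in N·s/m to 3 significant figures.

b = 2.08 N·s/m

u + w = -5.1786;  u + w = √(2b)·v, so √(2b) = -5.1786/(-2.539) = 2.0396.
b = (√(2b))²/2 = 4.1600/2 = 2.0800.
(Check via u − w = 2F/√(2b): u − w = -6.3404, 2F/√(2b) = -6.3404.)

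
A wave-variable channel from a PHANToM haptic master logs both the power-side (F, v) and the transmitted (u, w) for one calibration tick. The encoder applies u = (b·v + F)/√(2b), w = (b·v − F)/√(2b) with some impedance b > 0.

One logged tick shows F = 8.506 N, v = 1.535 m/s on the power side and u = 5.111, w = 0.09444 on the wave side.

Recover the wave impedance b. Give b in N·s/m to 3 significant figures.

b = 5.75 N·s/m

u + w = 5.20544;  u + w = √(2b)·v, so √(2b) = 5.20544/1.535 = 3.39117.
b = (√(2b))²/2 = 11.50001/2 = 5.75000.
(Check via u − w = 2F/√(2b): u − w = 5.01656, 2F/√(2b) = 5.01656.)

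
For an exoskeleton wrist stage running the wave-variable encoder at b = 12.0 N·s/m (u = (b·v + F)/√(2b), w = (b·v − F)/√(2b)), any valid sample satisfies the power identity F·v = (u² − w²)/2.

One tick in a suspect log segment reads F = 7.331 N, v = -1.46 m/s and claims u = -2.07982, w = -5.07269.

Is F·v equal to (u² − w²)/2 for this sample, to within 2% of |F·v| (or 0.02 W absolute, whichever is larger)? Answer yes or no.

F·v = 7.331×(-1.46) = -10.7033 W.
(u² − w²)/2 = (4.3257 − 25.7322)/2 = -10.7033 W.
|Δ| = 0.0000;  2% of max(1, |F·v|) = 0.2141.

yes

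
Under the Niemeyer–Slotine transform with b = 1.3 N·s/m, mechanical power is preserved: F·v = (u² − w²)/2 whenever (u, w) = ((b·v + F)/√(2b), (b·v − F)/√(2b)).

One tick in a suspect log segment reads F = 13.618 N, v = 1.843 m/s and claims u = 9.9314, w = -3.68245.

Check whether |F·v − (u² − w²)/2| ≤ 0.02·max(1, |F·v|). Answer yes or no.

F·v = 13.618×1.843 = 25.09797 W.
(u² − w²)/2 = (98.63271 − 13.56044)/2 = 42.53613 W.
|Δ| = 17.43816;  2% of max(1, |F·v|) = 0.50196.

no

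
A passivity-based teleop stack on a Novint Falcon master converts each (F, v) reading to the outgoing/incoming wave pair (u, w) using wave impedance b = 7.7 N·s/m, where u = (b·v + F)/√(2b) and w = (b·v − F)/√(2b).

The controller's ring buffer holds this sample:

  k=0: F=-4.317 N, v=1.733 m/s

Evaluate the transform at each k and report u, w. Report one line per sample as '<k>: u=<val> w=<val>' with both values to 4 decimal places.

0: u=2.3003 w=4.5005

k=0: b·v=7.7×1.733=13.3441; √(2b)=3.9243; u=(13.3441+(-4.317))/3.9243=2.3003, w=(13.3441−(-4.317))/3.9243=4.5005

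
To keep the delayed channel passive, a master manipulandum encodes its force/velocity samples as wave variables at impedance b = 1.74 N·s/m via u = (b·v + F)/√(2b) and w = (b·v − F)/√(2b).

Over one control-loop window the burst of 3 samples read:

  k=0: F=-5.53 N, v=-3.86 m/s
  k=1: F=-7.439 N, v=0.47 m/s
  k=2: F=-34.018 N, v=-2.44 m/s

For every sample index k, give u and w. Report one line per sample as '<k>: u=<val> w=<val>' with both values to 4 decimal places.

0: u=-6.5648 w=-0.6360
1: u=-3.5493 w=4.4261
2: u=-20.5114 w=15.9597

k=0: b·v=1.74×(-3.86)=-6.7164; √(2b)=1.8655; u=(-6.7164+(-5.53))/1.8655=-6.5648, w=(-6.7164−(-5.53))/1.8655=-0.6360
k=1: b·v=1.74×0.47=0.8178; √(2b)=1.8655; u=(0.8178+(-7.439))/1.8655=-3.5493, w=(0.8178−(-7.439))/1.8655=4.4261
k=2: b·v=1.74×(-2.44)=-4.2456; √(2b)=1.8655; u=(-4.2456+(-34.018))/1.8655=-20.5114, w=(-4.2456−(-34.018))/1.8655=15.9597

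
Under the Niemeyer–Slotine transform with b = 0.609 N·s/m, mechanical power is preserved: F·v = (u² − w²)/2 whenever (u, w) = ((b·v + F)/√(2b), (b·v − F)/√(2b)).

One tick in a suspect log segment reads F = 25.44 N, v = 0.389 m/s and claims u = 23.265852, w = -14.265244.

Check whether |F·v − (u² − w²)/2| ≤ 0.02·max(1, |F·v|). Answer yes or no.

F·v = 25.44×0.389 = 9.896160 W.
(u² − w²)/2 = (541.299869 − 203.497186)/2 = 168.901341 W.
|Δ| = 159.005181;  2% of max(1, |F·v|) = 0.197923.

no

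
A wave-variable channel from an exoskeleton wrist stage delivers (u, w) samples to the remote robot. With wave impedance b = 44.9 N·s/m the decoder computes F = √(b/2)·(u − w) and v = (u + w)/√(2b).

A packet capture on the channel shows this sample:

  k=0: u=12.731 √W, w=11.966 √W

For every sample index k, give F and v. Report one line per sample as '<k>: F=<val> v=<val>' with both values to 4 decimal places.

k=0: u−w=0.7650, u+w=24.6970; √(b/2)=4.7381, √(2b)=9.4763; F=4.7381×0.765=3.6247, v=24.6970/9.4763=2.6062

0: F=3.6247 v=2.6062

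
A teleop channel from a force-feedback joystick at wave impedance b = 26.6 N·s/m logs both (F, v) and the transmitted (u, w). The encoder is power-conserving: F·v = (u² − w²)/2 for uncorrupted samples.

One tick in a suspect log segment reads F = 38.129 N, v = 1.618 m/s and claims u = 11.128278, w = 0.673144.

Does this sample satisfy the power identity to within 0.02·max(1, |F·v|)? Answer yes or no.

yes

F·v = 38.129×1.618 = 61.692722 W.
(u² − w²)/2 = (123.838571 − 0.453123)/2 = 61.692724 W.
|Δ| = 0.000002;  2% of max(1, |F·v|) = 1.233854.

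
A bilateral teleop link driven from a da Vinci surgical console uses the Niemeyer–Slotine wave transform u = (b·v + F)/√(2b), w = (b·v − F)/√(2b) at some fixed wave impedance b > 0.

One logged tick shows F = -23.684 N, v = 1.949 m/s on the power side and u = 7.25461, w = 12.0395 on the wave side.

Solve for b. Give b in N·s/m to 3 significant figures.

b = 49 N·s/m

u + w = 19.29411;  u + w = √(2b)·v, so √(2b) = 19.29411/1.949 = 9.89949.
b = (√(2b))²/2 = 97.99994/2 = 48.99997.
(Check via u − w = 2F/√(2b): u − w = -4.78489, 2F/√(2b) = -4.78489.)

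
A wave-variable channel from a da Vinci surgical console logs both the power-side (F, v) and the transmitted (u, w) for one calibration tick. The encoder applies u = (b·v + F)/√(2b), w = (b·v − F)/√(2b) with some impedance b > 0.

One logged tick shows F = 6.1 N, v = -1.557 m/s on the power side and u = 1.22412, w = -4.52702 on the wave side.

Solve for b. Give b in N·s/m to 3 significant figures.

b = 2.25 N·s/m

u + w = -3.30290;  u + w = √(2b)·v, so √(2b) = -3.30290/(-1.557) = 2.12132.
b = (√(2b))²/2 = 4.50001/2 = 2.25001.
(Check via u − w = 2F/√(2b): u − w = 5.75114, 2F/√(2b) = 5.75113.)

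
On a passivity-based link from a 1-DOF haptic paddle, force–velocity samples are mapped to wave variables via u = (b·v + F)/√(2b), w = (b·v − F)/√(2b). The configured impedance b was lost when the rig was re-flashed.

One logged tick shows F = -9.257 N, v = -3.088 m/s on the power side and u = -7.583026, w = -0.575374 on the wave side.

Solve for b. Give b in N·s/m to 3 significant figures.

b = 3.49 N·s/m

u + w = -8.158400;  u + w = √(2b)·v, so √(2b) = -8.158400/(-3.088) = 2.641969.
b = (√(2b))²/2 = 6.980000/2 = 3.490000.
(Check via u − w = 2F/√(2b): u − w = -7.007652, 2F/√(2b) = -7.007652.)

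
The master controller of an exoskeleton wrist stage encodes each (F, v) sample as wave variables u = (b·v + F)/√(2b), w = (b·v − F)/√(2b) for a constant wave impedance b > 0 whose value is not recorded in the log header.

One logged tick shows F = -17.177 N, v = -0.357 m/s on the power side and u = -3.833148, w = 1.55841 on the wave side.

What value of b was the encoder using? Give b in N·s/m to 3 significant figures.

u + w = -2.274738;  u + w = √(2b)·v, so √(2b) = -2.274738/(-0.357) = 6.371815.
b = (√(2b))²/2 = 40.600028/2 = 20.300014.
(Check via u − w = 2F/√(2b): u − w = -5.391558, 2F/√(2b) = -5.391556.)

b = 20.3 N·s/m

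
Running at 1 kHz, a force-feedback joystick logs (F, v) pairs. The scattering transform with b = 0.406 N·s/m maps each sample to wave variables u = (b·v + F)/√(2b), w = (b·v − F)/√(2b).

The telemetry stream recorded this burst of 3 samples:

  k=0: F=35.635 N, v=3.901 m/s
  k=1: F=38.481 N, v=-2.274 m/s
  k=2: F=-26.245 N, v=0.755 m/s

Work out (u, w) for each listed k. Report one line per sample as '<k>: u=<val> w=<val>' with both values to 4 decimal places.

0: u=41.3033 w=-37.7880
1: u=41.6794 w=-43.7285
2: u=-28.7850 w=29.4653

k=0: b·v=0.406×3.901=1.5838; √(2b)=0.9011; u=(1.5838+35.635)/0.9011=41.3033, w=(1.5838−35.635)/0.9011=-37.7880
k=1: b·v=0.406×(-2.274)=-0.9232; √(2b)=0.9011; u=(-0.9232+38.481)/0.9011=41.6794, w=(-0.9232−38.481)/0.9011=-43.7285
k=2: b·v=0.406×0.755=0.3065; √(2b)=0.9011; u=(0.3065+(-26.245))/0.9011=-28.7850, w=(0.3065−(-26.245))/0.9011=29.4653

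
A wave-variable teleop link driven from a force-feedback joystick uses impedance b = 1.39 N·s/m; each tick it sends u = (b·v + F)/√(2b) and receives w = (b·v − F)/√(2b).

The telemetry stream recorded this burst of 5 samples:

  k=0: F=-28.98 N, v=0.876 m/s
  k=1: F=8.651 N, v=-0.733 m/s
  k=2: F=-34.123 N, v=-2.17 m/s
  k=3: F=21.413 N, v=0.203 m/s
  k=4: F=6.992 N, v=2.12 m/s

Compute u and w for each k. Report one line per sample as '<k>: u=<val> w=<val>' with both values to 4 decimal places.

0: u=-16.6508 w=18.1113
1: u=4.5774 w=-5.7996
2: u=-22.2747 w=18.6566
3: u=13.0119 w=-12.6734
4: u=5.9609 w=-2.4261

k=0: b·v=1.39×0.876=1.2176; √(2b)=1.6673; u=(1.2176+(-28.98))/1.6673=-16.6508, w=(1.2176−(-28.98))/1.6673=18.1113
k=1: b·v=1.39×(-0.733)=-1.0189; √(2b)=1.6673; u=(-1.0189+8.651)/1.6673=4.5774, w=(-1.0189−8.651)/1.6673=-5.7996
k=2: b·v=1.39×(-2.17)=-3.0163; √(2b)=1.6673; u=(-3.0163+(-34.123))/1.6673=-22.2747, w=(-3.0163−(-34.123))/1.6673=18.6566
k=3: b·v=1.39×0.203=0.2822; √(2b)=1.6673; u=(0.2822+21.413)/1.6673=13.0119, w=(0.2822−21.413)/1.6673=-12.6734
k=4: b·v=1.39×2.12=2.9468; √(2b)=1.6673; u=(2.9468+6.992)/1.6673=5.9609, w=(2.9468−6.992)/1.6673=-2.4261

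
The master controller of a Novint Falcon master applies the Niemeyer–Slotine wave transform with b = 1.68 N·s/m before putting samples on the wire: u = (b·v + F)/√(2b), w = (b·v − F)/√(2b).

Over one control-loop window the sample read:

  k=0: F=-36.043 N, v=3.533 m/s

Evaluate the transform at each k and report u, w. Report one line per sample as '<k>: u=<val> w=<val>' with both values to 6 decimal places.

0: u=-16.425021 w=22.901117

k=0: b·v=1.68×3.533=5.935440; √(2b)=1.833030; u=(5.935440+(-36.043))/1.833030=-16.425021, w=(5.935440−(-36.043))/1.833030=22.901117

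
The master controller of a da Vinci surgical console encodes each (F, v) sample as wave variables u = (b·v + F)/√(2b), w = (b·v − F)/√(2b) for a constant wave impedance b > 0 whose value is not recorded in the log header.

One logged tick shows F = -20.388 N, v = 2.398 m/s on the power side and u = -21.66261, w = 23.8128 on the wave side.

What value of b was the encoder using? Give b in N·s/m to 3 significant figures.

u + w = 2.1502;  u + w = √(2b)·v, so √(2b) = 2.1502/2.398 = 0.8967.
b = (√(2b))²/2 = 0.8040/2 = 0.4020.
(Check via u − w = 2F/√(2b): u − w = -45.4754, 2F/√(2b) = -45.4754.)

b = 0.402 N·s/m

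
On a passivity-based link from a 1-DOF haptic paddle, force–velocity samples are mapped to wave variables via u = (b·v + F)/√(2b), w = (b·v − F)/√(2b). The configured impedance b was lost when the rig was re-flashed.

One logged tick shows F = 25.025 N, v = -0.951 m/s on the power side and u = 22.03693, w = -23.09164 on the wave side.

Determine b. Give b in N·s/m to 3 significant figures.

b = 0.615 N·s/m

u + w = -1.0547;  u + w = √(2b)·v, so √(2b) = -1.0547/(-0.951) = 1.1091.
b = (√(2b))²/2 = 1.2300/2 = 0.6150.
(Check via u − w = 2F/√(2b): u − w = 45.1286, 2F/√(2b) = 45.1286.)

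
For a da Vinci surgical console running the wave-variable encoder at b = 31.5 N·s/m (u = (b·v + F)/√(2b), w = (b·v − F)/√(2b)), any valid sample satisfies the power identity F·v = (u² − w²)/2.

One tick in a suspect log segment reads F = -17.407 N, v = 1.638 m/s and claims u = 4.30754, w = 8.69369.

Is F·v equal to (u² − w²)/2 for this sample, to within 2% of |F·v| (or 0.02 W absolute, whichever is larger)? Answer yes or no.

yes

F·v = (-17.407)×1.638 = -28.5127 W.
(u² − w²)/2 = (18.5549 − 75.5802)/2 = -28.5127 W.
|Δ| = 0.0000;  2% of max(1, |F·v|) = 0.5703.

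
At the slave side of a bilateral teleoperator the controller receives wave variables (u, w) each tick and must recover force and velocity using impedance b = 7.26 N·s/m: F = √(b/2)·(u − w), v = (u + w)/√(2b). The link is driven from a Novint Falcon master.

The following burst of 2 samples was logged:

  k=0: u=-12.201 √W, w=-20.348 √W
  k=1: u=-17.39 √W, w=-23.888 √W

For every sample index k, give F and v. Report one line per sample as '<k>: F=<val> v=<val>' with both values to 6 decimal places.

k=0: u−w=8.147000, u+w=-32.549000; √(b/2)=1.905256, √(2b)=3.810512; F=1.905256×8.147=15.522120, v=-32.549000/3.810512=-8.541897
k=1: u−w=6.498000, u+w=-41.278000; √(b/2)=1.905256, √(2b)=3.810512; F=1.905256×6.498=12.380353, v=-41.278000/3.810512=-10.832666

0: F=15.522120 v=-8.541897
1: F=12.380353 v=-10.832666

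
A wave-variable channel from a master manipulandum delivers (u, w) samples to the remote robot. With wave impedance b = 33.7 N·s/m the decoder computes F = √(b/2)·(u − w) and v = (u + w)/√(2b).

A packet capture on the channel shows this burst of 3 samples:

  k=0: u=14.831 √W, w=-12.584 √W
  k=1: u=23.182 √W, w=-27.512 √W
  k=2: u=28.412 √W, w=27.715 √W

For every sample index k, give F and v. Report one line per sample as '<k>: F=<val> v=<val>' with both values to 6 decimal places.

k=0: u−w=27.415000, u+w=2.247000; √(b/2)=4.104875, √(2b)=8.209750; F=4.104875×27.415=112.535152, v=2.247000/8.209750=0.273699
k=1: u−w=50.694000, u+w=-4.330000; √(b/2)=4.104875, √(2b)=8.209750; F=4.104875×50.694=208.092541, v=-4.330000/8.209750=-0.527422
k=2: u−w=0.697000, u+w=56.127000; √(b/2)=4.104875, √(2b)=8.209750; F=4.104875×0.697=2.861098, v=56.127000/8.209750=6.836627

0: F=112.535152 v=0.273699
1: F=208.092541 v=-0.527422
2: F=2.861098 v=6.836627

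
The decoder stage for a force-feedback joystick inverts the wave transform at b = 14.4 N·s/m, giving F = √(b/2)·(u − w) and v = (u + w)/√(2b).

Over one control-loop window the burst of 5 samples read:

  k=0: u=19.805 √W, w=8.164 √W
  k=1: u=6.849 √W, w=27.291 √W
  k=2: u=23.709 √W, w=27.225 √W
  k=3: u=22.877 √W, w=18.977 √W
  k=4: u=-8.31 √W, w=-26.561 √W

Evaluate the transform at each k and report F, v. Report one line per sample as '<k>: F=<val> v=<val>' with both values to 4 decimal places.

k=0: u−w=11.6410, u+w=27.9690; √(b/2)=2.6833, √(2b)=5.3666; F=2.6833×11.641=31.2361, v=27.9690/5.3666=5.2117
k=1: u−w=-20.4420, u+w=34.1400; √(b/2)=2.6833, √(2b)=5.3666; F=2.6833×(-20.442)=-54.8516, v=34.1400/5.3666=6.3616
k=2: u−w=-3.5160, u+w=50.9340; √(b/2)=2.6833, √(2b)=5.3666; F=2.6833×(-3.516)=-9.4344, v=50.9340/5.3666=9.4910
k=3: u−w=3.9000, u+w=41.8540; √(b/2)=2.6833, √(2b)=5.3666; F=2.6833×3.9=10.4648, v=41.8540/5.3666=7.7990
k=4: u−w=18.2510, u+w=-34.8710; √(b/2)=2.6833, √(2b)=5.3666; F=2.6833×18.251=48.9726, v=-34.8710/5.3666=-6.4978

0: F=31.2361 v=5.2117
1: F=-54.8516 v=6.3616
2: F=-9.4344 v=9.4910
3: F=10.4648 v=7.7990
4: F=48.9726 v=-6.4978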